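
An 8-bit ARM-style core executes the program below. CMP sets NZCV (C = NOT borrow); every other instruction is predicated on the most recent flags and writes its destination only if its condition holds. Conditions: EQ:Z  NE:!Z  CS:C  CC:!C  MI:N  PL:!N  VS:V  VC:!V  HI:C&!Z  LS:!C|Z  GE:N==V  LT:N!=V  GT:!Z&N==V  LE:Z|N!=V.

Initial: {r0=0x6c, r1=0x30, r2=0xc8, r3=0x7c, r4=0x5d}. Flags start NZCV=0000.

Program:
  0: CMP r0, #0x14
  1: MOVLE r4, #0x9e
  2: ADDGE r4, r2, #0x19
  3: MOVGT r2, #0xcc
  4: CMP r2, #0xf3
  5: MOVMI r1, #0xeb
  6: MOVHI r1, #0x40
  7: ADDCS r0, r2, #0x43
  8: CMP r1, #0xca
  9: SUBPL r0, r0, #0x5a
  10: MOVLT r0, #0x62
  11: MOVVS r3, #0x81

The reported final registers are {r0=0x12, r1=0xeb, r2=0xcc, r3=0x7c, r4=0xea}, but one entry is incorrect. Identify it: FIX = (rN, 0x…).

FIX = (r4, 0xe1)

0: ✓ CMP  NZCV=0010
1: · MOVLE
2: ✓ ADDGE  r4←0xe1
3: ✓ MOVGT  r2←0xcc
4: ✓ CMP  NZCV=1000
5: ✓ MOVMI  r1←0xeb
6: · MOVHI
7: · ADDCS
8: ✓ CMP  NZCV=0010
9: ✓ SUBPL  r0←0x12
10: · MOVLT
11: · MOVVS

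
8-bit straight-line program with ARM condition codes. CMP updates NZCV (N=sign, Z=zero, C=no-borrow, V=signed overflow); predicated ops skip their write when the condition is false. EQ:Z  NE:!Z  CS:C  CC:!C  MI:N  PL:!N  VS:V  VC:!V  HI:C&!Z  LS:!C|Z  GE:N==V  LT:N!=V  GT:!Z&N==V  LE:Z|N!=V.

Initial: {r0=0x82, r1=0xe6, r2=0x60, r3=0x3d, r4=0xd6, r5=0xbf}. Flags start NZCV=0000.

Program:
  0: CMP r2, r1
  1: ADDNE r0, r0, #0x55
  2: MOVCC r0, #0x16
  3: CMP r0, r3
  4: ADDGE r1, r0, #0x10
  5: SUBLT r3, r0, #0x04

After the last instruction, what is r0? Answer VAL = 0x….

VAL = 0x16

0: ✓ CMP  NZCV=0000
1: ✓ ADDNE  r0←0xd7
2: ✓ MOVCC  r0←0x16
3: ✓ CMP  NZCV=1000
4: · ADDGE
5: ✓ SUBLT  r3←0x12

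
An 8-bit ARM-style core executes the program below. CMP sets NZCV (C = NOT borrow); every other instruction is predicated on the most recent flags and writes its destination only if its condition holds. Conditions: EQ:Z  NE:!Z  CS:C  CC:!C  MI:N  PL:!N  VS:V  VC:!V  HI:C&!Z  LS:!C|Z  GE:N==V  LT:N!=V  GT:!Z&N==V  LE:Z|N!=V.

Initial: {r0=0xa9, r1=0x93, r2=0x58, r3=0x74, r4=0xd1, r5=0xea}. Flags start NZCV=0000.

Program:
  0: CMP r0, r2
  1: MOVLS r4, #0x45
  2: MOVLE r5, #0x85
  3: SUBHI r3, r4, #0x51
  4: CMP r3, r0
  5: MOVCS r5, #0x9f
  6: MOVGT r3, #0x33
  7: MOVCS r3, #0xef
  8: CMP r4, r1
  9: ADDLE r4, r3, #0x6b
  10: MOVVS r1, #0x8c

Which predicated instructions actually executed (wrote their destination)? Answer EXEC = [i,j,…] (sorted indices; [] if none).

0: ✓ CMP  NZCV=0011
1: · MOVLS
2: ✓ MOVLE  r5←0x85
3: ✓ SUBHI  r3←0x80
4: ✓ CMP  NZCV=1000
5: · MOVCS
6: · MOVGT
7: · MOVCS
8: ✓ CMP  NZCV=0010
9: · ADDLE
10: · MOVVS

EXEC = [2,3]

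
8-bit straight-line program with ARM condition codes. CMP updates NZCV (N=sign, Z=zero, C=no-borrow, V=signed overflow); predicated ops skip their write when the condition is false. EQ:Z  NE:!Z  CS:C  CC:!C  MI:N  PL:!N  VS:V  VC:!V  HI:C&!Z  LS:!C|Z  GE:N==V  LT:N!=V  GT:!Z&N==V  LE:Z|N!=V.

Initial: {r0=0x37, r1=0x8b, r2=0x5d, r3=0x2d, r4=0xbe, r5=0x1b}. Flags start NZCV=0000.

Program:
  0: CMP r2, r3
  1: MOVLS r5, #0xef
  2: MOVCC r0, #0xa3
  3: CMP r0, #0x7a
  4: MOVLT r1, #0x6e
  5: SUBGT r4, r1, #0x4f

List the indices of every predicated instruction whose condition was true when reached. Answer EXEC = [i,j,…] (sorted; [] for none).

EXEC = [4]

[0] flags=0010 → (cmp)
[1] flags=0010 LS?F → skip
[2] flags=0010 CC?F → skip
[3] flags=1000 → (cmp)
[4] flags=1000 LT?T → r1=0x6e
[5] flags=1000 GT?F → skip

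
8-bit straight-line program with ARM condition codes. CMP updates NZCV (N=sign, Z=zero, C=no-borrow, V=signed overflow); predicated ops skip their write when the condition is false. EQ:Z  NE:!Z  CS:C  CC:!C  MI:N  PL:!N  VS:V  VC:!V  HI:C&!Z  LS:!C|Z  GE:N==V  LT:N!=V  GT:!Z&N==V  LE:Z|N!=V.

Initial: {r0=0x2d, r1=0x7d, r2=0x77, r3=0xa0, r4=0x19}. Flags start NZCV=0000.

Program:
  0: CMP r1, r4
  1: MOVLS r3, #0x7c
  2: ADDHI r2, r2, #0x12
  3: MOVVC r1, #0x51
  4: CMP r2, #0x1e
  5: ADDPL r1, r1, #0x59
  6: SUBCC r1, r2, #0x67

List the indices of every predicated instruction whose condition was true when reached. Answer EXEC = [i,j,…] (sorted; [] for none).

[0] flags=0010 → (cmp)
[1] flags=0010 LS?F → skip
[2] flags=0010 HI?T → r2=0x89
[3] flags=0010 VC?T → r1=0x51
[4] flags=0011 → (cmp)
[5] flags=0011 PL?T → r1=0xaa
[6] flags=0011 CC?F → skip

EXEC = [2,3,5]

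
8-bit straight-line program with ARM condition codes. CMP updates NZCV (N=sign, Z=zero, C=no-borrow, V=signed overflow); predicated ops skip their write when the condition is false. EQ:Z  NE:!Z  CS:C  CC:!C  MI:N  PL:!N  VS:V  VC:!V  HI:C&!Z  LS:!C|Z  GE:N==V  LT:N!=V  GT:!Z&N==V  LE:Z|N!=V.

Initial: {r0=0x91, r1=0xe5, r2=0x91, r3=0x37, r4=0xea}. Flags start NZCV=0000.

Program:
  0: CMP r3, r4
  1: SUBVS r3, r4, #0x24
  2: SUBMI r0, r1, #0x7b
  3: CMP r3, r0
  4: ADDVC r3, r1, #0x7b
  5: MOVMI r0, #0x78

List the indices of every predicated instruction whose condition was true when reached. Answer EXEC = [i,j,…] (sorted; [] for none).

EXEC = [5]

[0] flags=0000 → (cmp)
[1] flags=0000 VS?F → skip
[2] flags=0000 MI?F → skip
[3] flags=1001 → (cmp)
[4] flags=1001 VC?F → skip
[5] flags=1001 MI?T → r0=0x78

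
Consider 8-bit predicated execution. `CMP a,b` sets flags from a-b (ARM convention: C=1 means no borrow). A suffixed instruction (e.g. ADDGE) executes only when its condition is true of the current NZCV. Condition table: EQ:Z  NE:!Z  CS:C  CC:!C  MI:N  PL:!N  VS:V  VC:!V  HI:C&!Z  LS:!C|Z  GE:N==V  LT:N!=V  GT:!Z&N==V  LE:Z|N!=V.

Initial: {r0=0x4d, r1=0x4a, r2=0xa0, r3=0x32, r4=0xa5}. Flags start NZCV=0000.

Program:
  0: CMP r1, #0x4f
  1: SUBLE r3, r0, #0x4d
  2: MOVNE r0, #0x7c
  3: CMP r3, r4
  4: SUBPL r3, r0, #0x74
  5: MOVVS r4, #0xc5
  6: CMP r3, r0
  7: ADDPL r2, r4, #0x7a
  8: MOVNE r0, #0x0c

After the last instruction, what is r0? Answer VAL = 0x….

[0] flags=1000 → (cmp)
[1] flags=1000 LE?T → r3=0x00
[2] flags=1000 NE?T → r0=0x7c
[3] flags=0000 → (cmp)
[4] flags=0000 PL?T → r3=0x08
[5] flags=0000 VS?F → skip
[6] flags=1000 → (cmp)
[7] flags=1000 PL?F → skip
[8] flags=1000 NE?T → r0=0x0c

VAL = 0x0c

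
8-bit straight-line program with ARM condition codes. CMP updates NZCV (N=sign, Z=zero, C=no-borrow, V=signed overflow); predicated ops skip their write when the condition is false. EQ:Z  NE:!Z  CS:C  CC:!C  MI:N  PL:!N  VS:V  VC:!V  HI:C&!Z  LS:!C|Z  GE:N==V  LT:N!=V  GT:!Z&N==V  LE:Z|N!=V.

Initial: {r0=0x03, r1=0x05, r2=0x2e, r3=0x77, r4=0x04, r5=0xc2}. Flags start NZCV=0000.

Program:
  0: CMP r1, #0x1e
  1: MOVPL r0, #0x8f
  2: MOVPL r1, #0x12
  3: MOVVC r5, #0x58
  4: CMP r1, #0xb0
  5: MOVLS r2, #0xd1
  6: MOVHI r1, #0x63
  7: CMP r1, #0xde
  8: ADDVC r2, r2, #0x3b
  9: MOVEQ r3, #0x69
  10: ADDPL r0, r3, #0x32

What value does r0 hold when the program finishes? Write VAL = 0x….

VAL = 0xa9

0: ✓ CMP  NZCV=1000
1: · MOVPL
2: · MOVPL
3: ✓ MOVVC  r5←0x58
4: ✓ CMP  NZCV=0000
5: ✓ MOVLS  r2←0xd1
6: · MOVHI
7: ✓ CMP  NZCV=0000
8: ✓ ADDVC  r2←0x0c
9: · MOVEQ
10: ✓ ADDPL  r0←0xa9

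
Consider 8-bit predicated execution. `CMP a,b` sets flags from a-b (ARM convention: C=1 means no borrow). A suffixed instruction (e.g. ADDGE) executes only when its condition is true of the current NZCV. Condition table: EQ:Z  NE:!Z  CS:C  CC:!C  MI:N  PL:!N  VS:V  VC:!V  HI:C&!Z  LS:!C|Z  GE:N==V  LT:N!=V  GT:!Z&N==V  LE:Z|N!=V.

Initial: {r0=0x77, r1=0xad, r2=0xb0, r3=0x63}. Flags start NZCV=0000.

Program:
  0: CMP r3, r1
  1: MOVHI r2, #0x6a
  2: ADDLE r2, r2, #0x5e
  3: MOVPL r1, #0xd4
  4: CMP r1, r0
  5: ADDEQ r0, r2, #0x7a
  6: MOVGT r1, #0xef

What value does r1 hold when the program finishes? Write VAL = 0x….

VAL = 0xad

0: ✓ CMP  NZCV=1001
1: · MOVHI
2: · ADDLE
3: · MOVPL
4: ✓ CMP  NZCV=0011
5: · ADDEQ
6: · MOVGT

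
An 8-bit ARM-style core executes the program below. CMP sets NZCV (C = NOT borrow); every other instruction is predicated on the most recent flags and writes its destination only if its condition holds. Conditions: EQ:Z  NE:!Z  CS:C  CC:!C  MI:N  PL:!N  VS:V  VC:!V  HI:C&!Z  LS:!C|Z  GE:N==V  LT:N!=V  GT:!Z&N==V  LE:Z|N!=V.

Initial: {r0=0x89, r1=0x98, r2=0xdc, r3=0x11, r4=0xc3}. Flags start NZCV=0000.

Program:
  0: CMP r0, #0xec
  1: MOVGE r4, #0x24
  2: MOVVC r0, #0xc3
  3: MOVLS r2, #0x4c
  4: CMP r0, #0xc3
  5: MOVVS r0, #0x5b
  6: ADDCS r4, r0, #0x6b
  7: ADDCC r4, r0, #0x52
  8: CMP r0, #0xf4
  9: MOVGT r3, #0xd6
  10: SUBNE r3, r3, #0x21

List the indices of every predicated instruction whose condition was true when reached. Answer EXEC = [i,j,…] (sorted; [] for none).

EXEC = [2,3,6,10]

[0] flags=1000 → (cmp)
[1] flags=1000 GE?F → skip
[2] flags=1000 VC?T → r0=0xc3
[3] flags=1000 LS?T → r2=0x4c
[4] flags=0110 → (cmp)
[5] flags=0110 VS?F → skip
[6] flags=0110 CS?T → r4=0x2e
[7] flags=0110 CC?F → skip
[8] flags=1000 → (cmp)
[9] flags=1000 GT?F → skip
[10] flags=1000 NE?T → r3=0xf0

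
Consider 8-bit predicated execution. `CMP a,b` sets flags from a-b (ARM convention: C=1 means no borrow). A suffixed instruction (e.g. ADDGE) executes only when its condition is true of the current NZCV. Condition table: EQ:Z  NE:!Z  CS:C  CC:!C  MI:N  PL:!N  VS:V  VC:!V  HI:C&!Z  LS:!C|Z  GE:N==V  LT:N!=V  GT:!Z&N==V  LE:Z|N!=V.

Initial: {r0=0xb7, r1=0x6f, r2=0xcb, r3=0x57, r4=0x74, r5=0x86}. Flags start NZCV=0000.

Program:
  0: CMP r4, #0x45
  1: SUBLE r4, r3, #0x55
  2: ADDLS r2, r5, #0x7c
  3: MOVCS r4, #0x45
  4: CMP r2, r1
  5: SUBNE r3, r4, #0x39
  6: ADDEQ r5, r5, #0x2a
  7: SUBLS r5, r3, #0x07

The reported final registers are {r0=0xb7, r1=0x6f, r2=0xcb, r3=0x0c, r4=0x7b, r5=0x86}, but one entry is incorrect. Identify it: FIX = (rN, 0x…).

[0] flags=0010 → (cmp)
[1] flags=0010 LE?F → skip
[2] flags=0010 LS?F → skip
[3] flags=0010 CS?T → r4=0x45
[4] flags=0011 → (cmp)
[5] flags=0011 NE?T → r3=0x0c
[6] flags=0011 EQ?F → skip
[7] flags=0011 LS?F → skip

FIX = (r4, 0x45)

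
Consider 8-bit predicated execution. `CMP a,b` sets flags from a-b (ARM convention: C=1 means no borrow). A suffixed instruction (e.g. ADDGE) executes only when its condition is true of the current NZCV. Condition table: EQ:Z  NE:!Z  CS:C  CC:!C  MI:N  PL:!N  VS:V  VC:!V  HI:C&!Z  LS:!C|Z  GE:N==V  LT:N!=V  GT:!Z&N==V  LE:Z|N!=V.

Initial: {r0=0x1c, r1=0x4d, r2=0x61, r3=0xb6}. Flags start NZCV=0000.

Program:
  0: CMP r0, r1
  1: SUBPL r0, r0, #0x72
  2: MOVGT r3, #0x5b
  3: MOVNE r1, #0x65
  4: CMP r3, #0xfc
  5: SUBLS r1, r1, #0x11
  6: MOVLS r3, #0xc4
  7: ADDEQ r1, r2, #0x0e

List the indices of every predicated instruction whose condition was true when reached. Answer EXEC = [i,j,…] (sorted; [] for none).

EXEC = [3,5,6]

[0] flags=1000 → (cmp)
[1] flags=1000 PL?F → skip
[2] flags=1000 GT?F → skip
[3] flags=1000 NE?T → r1=0x65
[4] flags=1000 → (cmp)
[5] flags=1000 LS?T → r1=0x54
[6] flags=1000 LS?T → r3=0xc4
[7] flags=1000 EQ?F → skip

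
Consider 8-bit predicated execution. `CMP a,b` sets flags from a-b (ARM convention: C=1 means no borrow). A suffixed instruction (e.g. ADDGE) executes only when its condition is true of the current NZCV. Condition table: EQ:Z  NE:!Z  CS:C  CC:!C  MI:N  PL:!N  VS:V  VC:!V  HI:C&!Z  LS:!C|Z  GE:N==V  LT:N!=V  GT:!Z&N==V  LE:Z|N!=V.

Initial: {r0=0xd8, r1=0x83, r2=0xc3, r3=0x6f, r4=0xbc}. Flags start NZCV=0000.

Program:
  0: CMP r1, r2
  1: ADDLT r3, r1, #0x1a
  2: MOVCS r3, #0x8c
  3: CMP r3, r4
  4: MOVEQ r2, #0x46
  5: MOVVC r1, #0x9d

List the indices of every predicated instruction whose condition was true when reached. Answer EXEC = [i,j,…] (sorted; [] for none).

EXEC = [1,5]

[0] flags=1000 → (cmp)
[1] flags=1000 LT?T → r3=0x9d
[2] flags=1000 CS?F → skip
[3] flags=1000 → (cmp)
[4] flags=1000 EQ?F → skip
[5] flags=1000 VC?T → r1=0x9d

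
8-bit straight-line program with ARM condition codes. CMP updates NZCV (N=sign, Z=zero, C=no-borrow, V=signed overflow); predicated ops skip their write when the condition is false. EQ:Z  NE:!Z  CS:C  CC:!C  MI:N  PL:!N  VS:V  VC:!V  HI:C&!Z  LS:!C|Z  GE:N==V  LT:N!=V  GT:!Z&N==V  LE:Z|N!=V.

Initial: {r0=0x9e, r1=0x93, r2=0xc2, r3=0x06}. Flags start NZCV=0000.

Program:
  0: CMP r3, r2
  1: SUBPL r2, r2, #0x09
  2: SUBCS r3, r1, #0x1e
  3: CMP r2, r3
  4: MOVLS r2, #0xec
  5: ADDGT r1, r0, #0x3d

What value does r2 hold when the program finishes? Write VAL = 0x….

VAL = 0xb9

0: ✓ CMP  NZCV=0000
1: ✓ SUBPL  r2←0xb9
2: · SUBCS
3: ✓ CMP  NZCV=1010
4: · MOVLS
5: · ADDGT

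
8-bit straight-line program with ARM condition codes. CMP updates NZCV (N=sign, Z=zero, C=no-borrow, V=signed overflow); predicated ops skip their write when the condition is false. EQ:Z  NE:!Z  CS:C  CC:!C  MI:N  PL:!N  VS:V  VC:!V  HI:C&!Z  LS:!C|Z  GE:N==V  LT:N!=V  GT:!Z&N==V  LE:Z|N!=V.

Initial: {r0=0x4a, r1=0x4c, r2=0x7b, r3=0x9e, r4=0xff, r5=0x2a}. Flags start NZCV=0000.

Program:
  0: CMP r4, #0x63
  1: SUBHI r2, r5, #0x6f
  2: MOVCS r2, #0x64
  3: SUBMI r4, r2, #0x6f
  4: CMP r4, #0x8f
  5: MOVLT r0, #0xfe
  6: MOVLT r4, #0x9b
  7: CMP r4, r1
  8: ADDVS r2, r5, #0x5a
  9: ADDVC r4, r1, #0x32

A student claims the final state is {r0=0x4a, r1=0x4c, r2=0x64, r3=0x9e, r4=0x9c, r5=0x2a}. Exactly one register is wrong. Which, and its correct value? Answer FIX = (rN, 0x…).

[0] flags=1010 → (cmp)
[1] flags=1010 HI?T → r2=0xbb
[2] flags=1010 CS?T → r2=0x64
[3] flags=1010 MI?T → r4=0xf5
[4] flags=0010 → (cmp)
[5] flags=0010 LT?F → skip
[6] flags=0010 LT?F → skip
[7] flags=1010 → (cmp)
[8] flags=1010 VS?F → skip
[9] flags=1010 VC?T → r4=0x7e

FIX = (r4, 0x7e)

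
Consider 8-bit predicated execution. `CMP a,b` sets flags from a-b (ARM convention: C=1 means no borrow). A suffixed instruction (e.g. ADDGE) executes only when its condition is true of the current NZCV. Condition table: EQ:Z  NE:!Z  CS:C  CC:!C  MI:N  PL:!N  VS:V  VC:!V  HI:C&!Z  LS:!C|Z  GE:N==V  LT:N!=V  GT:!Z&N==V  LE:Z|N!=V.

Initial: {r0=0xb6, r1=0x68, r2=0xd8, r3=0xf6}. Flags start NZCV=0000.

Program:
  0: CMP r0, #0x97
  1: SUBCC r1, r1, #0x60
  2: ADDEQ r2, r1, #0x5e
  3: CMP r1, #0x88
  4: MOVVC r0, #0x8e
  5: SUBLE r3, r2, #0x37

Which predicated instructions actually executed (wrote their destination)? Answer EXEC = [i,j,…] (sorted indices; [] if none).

EXEC = []

[0] flags=0010 → (cmp)
[1] flags=0010 CC?F → skip
[2] flags=0010 EQ?F → skip
[3] flags=1001 → (cmp)
[4] flags=1001 VC?F → skip
[5] flags=1001 LE?F → skip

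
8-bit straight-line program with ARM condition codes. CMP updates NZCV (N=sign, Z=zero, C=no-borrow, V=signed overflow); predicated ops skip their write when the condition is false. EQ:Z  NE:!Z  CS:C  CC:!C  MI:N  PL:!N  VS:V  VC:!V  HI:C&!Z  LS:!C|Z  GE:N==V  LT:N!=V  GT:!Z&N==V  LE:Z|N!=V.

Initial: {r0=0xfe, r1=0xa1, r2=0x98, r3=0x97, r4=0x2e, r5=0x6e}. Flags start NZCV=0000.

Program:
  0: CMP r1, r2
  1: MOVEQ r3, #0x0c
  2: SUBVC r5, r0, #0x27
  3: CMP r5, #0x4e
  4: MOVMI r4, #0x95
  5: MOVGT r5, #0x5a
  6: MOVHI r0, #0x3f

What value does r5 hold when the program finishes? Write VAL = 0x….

[0] flags=0010 → (cmp)
[1] flags=0010 EQ?F → skip
[2] flags=0010 VC?T → r5=0xd7
[3] flags=1010 → (cmp)
[4] flags=1010 MI?T → r4=0x95
[5] flags=1010 GT?F → skip
[6] flags=1010 HI?T → r0=0x3f

VAL = 0xd7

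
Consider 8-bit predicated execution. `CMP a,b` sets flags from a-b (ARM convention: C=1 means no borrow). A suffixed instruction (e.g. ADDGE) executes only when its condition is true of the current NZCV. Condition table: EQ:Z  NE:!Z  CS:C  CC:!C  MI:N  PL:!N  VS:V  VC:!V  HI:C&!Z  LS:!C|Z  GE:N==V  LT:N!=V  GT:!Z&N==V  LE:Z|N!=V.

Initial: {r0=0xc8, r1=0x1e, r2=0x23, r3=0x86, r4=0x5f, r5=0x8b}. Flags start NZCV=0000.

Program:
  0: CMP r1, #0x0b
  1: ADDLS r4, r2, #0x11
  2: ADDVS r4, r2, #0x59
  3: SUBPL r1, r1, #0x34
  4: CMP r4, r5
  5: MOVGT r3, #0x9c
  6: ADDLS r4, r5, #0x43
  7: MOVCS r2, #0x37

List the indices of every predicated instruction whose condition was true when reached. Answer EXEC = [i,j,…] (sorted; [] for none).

0: ✓ CMP  NZCV=0010
1: · ADDLS
2: · ADDVS
3: ✓ SUBPL  r1←0xea
4: ✓ CMP  NZCV=1001
5: ✓ MOVGT  r3←0x9c
6: ✓ ADDLS  r4←0xce
7: · MOVCS

EXEC = [3,5,6]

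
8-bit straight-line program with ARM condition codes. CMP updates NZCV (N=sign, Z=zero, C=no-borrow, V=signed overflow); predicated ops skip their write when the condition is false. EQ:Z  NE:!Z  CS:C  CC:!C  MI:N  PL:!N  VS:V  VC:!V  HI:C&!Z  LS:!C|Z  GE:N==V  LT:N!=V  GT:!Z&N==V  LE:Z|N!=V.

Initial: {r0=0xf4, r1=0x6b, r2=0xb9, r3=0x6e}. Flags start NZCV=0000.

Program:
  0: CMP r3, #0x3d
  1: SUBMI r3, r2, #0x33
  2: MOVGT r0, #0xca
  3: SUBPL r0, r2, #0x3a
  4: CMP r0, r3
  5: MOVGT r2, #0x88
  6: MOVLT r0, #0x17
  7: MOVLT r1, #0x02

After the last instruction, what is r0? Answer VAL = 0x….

0: ✓ CMP  NZCV=0010
1: · SUBMI
2: ✓ MOVGT  r0←0xca
3: ✓ SUBPL  r0←0x7f
4: ✓ CMP  NZCV=0010
5: ✓ MOVGT  r2←0x88
6: · MOVLT
7: · MOVLT

VAL = 0x7f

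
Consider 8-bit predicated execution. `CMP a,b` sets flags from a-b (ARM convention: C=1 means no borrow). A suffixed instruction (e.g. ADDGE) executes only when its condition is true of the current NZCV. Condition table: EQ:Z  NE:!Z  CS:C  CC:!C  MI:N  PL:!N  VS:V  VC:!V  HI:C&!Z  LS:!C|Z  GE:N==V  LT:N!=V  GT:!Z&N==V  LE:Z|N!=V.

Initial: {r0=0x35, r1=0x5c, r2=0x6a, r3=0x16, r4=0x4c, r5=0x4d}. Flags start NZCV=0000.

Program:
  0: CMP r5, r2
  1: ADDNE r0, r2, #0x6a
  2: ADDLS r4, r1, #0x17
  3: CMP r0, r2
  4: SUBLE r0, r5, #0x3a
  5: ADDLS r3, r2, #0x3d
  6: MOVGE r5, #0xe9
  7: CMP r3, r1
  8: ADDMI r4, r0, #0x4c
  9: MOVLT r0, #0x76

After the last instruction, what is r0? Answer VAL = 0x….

VAL = 0x76

[0] flags=1000 → (cmp)
[1] flags=1000 NE?T → r0=0xd4
[2] flags=1000 LS?T → r4=0x73
[3] flags=0011 → (cmp)
[4] flags=0011 LE?T → r0=0x13
[5] flags=0011 LS?F → skip
[6] flags=0011 GE?F → skip
[7] flags=1000 → (cmp)
[8] flags=1000 MI?T → r4=0x5f
[9] flags=1000 LT?T → r0=0x76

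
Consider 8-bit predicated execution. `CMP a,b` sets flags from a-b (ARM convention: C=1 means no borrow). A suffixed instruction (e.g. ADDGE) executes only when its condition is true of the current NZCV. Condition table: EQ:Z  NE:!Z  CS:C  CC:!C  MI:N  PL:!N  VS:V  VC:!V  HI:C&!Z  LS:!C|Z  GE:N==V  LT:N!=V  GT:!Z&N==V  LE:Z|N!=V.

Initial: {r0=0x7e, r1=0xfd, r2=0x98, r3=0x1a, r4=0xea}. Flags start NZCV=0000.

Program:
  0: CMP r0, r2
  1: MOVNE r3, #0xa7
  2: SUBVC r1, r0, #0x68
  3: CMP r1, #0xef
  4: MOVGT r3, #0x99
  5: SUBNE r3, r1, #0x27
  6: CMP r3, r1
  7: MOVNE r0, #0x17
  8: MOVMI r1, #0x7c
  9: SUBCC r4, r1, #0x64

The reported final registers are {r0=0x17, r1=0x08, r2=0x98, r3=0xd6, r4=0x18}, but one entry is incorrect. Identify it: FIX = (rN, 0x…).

FIX = (r1, 0x7c)

[0] flags=1001 → (cmp)
[1] flags=1001 NE?T → r3=0xa7
[2] flags=1001 VC?F → skip
[3] flags=0010 → (cmp)
[4] flags=0010 GT?T → r3=0x99
[5] flags=0010 NE?T → r3=0xd6
[6] flags=1000 → (cmp)
[7] flags=1000 NE?T → r0=0x17
[8] flags=1000 MI?T → r1=0x7c
[9] flags=1000 CC?T → r4=0x18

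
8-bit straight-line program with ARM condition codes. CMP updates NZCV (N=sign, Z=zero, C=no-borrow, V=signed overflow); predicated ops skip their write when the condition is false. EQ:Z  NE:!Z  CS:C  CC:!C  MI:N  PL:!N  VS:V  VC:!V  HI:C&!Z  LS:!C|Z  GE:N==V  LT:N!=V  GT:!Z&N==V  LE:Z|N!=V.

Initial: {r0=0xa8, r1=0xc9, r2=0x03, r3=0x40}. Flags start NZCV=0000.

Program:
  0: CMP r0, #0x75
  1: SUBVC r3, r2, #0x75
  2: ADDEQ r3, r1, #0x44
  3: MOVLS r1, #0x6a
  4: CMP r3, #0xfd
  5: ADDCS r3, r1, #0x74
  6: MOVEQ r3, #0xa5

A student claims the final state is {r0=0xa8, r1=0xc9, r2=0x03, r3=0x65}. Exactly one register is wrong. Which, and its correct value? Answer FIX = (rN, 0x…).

FIX = (r3, 0x40)

[0] flags=0011 → (cmp)
[1] flags=0011 VC?F → skip
[2] flags=0011 EQ?F → skip
[3] flags=0011 LS?F → skip
[4] flags=0000 → (cmp)
[5] flags=0000 CS?F → skip
[6] flags=0000 EQ?F → skip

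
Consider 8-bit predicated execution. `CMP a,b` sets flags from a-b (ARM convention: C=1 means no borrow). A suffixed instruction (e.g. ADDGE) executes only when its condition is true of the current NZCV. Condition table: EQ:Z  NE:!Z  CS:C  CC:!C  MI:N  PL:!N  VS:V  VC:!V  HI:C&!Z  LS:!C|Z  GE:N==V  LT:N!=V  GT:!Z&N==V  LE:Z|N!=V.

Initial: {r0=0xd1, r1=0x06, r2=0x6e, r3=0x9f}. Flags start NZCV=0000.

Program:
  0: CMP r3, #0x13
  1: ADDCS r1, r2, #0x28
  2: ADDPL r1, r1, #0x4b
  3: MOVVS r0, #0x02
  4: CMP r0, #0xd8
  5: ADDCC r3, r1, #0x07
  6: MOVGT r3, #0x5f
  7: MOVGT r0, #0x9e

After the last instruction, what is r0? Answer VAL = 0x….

VAL = 0xd1

0: ✓ CMP  NZCV=1010
1: ✓ ADDCS  r1←0x96
2: · ADDPL
3: · MOVVS
4: ✓ CMP  NZCV=1000
5: ✓ ADDCC  r3←0x9d
6: · MOVGT
7: · MOVGT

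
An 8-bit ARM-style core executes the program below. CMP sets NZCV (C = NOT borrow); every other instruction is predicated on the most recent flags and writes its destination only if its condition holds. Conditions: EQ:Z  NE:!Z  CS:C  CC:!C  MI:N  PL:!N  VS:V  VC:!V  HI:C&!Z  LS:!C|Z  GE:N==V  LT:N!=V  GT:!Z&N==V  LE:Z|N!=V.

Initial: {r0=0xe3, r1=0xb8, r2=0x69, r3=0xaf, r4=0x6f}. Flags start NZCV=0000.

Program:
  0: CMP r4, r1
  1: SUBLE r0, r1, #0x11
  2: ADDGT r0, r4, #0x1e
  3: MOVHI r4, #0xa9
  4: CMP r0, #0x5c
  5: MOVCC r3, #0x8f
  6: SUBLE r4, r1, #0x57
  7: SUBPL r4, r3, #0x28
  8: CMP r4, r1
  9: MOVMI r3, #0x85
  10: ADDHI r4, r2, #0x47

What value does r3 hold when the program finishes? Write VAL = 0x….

0: ✓ CMP  NZCV=1001
1: · SUBLE
2: ✓ ADDGT  r0←0x8d
3: · MOVHI
4: ✓ CMP  NZCV=0011
5: · MOVCC
6: ✓ SUBLE  r4←0x61
7: ✓ SUBPL  r4←0x87
8: ✓ CMP  NZCV=1000
9: ✓ MOVMI  r3←0x85
10: · ADDHI

VAL = 0x85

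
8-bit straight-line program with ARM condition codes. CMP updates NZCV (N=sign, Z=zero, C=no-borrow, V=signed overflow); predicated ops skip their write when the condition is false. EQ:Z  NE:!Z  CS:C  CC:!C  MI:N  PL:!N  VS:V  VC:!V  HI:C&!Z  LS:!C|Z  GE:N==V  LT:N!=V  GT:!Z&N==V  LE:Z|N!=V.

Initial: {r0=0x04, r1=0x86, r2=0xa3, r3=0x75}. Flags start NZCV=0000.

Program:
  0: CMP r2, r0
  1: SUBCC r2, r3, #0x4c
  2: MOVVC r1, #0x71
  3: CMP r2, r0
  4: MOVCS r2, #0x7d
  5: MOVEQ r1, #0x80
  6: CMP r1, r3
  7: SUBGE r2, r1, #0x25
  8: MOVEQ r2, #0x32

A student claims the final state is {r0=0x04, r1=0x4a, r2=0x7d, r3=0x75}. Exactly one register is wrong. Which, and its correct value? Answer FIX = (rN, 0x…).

0: ✓ CMP  NZCV=1010
1: · SUBCC
2: ✓ MOVVC  r1←0x71
3: ✓ CMP  NZCV=1010
4: ✓ MOVCS  r2←0x7d
5: · MOVEQ
6: ✓ CMP  NZCV=1000
7: · SUBGE
8: · MOVEQ

FIX = (r1, 0x71)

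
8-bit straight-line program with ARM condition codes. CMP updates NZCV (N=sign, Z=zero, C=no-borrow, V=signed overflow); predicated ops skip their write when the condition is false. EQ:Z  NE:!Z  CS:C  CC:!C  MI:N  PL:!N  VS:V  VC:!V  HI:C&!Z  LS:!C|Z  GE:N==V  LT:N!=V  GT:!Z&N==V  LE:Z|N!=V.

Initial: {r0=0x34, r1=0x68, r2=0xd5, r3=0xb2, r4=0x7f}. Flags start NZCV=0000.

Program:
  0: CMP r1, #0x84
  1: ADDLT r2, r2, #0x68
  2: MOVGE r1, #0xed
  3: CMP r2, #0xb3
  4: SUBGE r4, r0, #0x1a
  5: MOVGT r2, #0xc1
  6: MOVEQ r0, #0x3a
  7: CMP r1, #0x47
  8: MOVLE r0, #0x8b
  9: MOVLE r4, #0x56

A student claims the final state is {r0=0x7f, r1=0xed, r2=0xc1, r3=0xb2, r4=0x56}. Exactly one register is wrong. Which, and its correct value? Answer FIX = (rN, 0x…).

FIX = (r0, 0x8b)

[0] flags=1001 → (cmp)
[1] flags=1001 LT?F → skip
[2] flags=1001 GE?T → r1=0xed
[3] flags=0010 → (cmp)
[4] flags=0010 GE?T → r4=0x1a
[5] flags=0010 GT?T → r2=0xc1
[6] flags=0010 EQ?F → skip
[7] flags=1010 → (cmp)
[8] flags=1010 LE?T → r0=0x8b
[9] flags=1010 LE?T → r4=0x56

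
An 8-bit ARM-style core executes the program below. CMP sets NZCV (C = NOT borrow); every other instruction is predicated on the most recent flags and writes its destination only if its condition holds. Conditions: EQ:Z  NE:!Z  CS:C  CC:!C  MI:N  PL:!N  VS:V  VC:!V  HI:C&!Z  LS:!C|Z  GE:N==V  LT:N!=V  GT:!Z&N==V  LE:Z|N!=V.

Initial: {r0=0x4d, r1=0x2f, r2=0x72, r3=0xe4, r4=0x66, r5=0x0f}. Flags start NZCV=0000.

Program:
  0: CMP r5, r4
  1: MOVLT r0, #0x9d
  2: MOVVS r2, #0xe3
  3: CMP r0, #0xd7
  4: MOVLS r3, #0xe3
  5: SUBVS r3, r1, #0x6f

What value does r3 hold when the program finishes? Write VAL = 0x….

VAL = 0xe3

0: ✓ CMP  NZCV=1000
1: ✓ MOVLT  r0←0x9d
2: · MOVVS
3: ✓ CMP  NZCV=1000
4: ✓ MOVLS  r3←0xe3
5: · SUBVS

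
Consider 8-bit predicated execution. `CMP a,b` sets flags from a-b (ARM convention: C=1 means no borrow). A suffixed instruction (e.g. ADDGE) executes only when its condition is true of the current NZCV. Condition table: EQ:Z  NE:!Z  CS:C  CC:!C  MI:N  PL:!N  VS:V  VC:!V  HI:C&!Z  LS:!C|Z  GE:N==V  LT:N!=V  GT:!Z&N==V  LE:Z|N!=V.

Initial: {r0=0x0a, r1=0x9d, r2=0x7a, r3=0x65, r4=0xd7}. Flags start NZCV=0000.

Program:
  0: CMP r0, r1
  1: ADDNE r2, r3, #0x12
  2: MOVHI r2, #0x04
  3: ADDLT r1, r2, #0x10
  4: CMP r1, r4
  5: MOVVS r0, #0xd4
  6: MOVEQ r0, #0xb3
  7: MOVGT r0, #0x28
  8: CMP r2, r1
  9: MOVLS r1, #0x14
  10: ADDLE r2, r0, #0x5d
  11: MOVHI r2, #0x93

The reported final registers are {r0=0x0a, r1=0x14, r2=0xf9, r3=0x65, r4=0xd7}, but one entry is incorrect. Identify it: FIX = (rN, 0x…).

[0] flags=0000 → (cmp)
[1] flags=0000 NE?T → r2=0x77
[2] flags=0000 HI?F → skip
[3] flags=0000 LT?F → skip
[4] flags=1000 → (cmp)
[5] flags=1000 VS?F → skip
[6] flags=1000 EQ?F → skip
[7] flags=1000 GT?F → skip
[8] flags=1001 → (cmp)
[9] flags=1001 LS?T → r1=0x14
[10] flags=1001 LE?F → skip
[11] flags=1001 HI?F → skip

FIX = (r2, 0x77)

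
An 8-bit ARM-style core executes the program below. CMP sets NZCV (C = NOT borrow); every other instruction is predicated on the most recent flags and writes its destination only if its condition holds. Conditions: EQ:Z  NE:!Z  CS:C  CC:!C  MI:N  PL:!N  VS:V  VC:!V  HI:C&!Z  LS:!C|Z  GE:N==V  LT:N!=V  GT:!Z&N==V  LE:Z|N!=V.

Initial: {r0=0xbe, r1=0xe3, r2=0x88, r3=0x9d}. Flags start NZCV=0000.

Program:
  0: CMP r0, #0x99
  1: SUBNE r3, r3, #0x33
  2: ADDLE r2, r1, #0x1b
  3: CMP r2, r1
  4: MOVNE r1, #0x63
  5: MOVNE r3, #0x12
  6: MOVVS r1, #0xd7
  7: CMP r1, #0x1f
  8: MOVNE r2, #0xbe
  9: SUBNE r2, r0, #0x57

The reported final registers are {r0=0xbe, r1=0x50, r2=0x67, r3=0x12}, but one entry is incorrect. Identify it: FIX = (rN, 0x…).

[0] flags=0010 → (cmp)
[1] flags=0010 NE?T → r3=0x6a
[2] flags=0010 LE?F → skip
[3] flags=1000 → (cmp)
[4] flags=1000 NE?T → r1=0x63
[5] flags=1000 NE?T → r3=0x12
[6] flags=1000 VS?F → skip
[7] flags=0010 → (cmp)
[8] flags=0010 NE?T → r2=0xbe
[9] flags=0010 NE?T → r2=0x67

FIX = (r1, 0x63)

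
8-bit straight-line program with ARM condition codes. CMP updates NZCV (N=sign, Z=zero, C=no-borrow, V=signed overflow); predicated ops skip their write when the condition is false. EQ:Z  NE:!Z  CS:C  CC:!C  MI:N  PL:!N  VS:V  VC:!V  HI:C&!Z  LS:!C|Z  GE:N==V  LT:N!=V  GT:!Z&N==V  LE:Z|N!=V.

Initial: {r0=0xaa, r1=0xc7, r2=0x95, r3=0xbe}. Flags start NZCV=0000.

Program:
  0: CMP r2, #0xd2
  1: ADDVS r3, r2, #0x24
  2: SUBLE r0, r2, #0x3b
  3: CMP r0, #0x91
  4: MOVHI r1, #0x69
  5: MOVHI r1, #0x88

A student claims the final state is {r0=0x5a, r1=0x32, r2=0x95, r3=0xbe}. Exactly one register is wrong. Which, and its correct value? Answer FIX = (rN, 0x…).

FIX = (r1, 0xc7)

0: ✓ CMP  NZCV=1000
1: · ADDVS
2: ✓ SUBLE  r0←0x5a
3: ✓ CMP  NZCV=1001
4: · MOVHI
5: · MOVHI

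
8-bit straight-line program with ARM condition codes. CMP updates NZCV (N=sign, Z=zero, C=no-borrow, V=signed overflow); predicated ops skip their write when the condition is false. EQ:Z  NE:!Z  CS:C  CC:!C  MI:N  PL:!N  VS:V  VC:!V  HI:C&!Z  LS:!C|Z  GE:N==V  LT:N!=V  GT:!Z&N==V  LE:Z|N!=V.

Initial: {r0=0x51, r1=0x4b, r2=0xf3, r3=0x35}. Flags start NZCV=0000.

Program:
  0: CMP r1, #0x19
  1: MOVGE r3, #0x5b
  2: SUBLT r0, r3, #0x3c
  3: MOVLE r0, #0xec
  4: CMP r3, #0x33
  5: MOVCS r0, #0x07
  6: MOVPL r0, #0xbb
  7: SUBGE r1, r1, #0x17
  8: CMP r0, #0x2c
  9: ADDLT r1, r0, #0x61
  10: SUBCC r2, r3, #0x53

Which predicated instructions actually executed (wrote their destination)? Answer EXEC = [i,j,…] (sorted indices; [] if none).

EXEC = [1,5,6,7,9]

0: ✓ CMP  NZCV=0010
1: ✓ MOVGE  r3←0x5b
2: · SUBLT
3: · MOVLE
4: ✓ CMP  NZCV=0010
5: ✓ MOVCS  r0←0x07
6: ✓ MOVPL  r0←0xbb
7: ✓ SUBGE  r1←0x34
8: ✓ CMP  NZCV=1010
9: ✓ ADDLT  r1←0x1c
10: · SUBCC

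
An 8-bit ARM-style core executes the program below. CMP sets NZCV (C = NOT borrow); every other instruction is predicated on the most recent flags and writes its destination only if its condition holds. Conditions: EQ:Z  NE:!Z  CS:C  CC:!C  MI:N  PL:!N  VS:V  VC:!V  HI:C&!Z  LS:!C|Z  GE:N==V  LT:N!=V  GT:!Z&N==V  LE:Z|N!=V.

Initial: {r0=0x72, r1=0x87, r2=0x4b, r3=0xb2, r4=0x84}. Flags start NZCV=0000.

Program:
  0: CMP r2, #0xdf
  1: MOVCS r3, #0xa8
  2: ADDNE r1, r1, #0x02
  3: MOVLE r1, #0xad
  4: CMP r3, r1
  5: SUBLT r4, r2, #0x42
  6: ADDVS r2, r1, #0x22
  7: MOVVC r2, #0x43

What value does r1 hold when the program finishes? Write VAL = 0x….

0: ✓ CMP  NZCV=0000
1: · MOVCS
2: ✓ ADDNE  r1←0x89
3: · MOVLE
4: ✓ CMP  NZCV=0010
5: · SUBLT
6: · ADDVS
7: ✓ MOVVC  r2←0x43

VAL = 0x89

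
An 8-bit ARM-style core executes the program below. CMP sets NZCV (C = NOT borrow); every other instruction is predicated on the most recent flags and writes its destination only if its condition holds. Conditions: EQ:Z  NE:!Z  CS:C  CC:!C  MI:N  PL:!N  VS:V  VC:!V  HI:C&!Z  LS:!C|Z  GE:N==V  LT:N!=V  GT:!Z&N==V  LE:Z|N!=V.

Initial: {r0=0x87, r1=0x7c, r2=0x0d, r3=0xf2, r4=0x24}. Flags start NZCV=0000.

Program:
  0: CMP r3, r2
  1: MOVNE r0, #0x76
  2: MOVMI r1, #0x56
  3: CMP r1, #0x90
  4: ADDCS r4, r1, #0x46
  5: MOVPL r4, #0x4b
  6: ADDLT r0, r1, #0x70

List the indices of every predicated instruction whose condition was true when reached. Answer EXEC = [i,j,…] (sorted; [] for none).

EXEC = [1,2]

[0] flags=1010 → (cmp)
[1] flags=1010 NE?T → r0=0x76
[2] flags=1010 MI?T → r1=0x56
[3] flags=1001 → (cmp)
[4] flags=1001 CS?F → skip
[5] flags=1001 PL?F → skip
[6] flags=1001 LT?F → skip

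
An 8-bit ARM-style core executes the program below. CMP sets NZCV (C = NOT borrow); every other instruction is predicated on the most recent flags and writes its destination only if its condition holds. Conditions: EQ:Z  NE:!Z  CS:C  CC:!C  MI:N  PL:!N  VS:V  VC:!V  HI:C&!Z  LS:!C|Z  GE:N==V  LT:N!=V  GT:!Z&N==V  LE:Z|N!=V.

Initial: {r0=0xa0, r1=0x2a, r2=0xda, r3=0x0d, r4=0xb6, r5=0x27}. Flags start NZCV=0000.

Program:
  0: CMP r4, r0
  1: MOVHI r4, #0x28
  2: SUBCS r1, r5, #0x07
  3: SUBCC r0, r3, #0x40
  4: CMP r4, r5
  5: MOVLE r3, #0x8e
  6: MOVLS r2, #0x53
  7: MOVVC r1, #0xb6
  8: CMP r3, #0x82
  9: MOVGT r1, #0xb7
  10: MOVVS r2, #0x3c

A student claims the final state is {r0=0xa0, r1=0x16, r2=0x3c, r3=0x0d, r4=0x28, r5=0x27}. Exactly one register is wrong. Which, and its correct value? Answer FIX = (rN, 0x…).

FIX = (r1, 0xb7)

[0] flags=0010 → (cmp)
[1] flags=0010 HI?T → r4=0x28
[2] flags=0010 CS?T → r1=0x20
[3] flags=0010 CC?F → skip
[4] flags=0010 → (cmp)
[5] flags=0010 LE?F → skip
[6] flags=0010 LS?F → skip
[7] flags=0010 VC?T → r1=0xb6
[8] flags=1001 → (cmp)
[9] flags=1001 GT?T → r1=0xb7
[10] flags=1001 VS?T → r2=0x3c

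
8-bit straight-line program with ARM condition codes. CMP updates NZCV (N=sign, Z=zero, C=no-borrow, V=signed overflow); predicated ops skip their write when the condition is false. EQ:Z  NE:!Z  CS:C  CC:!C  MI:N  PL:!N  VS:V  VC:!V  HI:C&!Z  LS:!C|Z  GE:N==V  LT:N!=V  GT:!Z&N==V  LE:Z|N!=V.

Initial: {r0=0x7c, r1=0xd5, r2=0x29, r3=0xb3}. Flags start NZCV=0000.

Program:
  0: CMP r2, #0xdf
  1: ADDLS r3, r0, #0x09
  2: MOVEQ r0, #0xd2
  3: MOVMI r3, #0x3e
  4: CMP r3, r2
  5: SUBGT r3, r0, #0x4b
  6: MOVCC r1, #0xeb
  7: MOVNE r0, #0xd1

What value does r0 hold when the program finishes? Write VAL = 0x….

0: ✓ CMP  NZCV=0000
1: ✓ ADDLS  r3←0x85
2: · MOVEQ
3: · MOVMI
4: ✓ CMP  NZCV=0011
5: · SUBGT
6: · MOVCC
7: ✓ MOVNE  r0←0xd1

VAL = 0xd1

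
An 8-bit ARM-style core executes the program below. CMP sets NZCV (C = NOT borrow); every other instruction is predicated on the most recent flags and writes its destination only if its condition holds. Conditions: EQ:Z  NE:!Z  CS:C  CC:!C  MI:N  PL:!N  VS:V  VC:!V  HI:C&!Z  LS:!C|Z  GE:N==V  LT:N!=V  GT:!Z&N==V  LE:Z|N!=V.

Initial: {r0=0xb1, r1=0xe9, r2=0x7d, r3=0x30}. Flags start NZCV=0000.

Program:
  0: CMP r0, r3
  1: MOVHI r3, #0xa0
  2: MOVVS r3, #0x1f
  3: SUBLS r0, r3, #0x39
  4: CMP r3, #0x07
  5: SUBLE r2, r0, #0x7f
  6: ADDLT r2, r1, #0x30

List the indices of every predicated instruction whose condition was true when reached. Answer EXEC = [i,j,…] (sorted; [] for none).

0: ✓ CMP  NZCV=1010
1: ✓ MOVHI  r3←0xa0
2: · MOVVS
3: · SUBLS
4: ✓ CMP  NZCV=1010
5: ✓ SUBLE  r2←0x32
6: ✓ ADDLT  r2←0x19

EXEC = [1,5,6]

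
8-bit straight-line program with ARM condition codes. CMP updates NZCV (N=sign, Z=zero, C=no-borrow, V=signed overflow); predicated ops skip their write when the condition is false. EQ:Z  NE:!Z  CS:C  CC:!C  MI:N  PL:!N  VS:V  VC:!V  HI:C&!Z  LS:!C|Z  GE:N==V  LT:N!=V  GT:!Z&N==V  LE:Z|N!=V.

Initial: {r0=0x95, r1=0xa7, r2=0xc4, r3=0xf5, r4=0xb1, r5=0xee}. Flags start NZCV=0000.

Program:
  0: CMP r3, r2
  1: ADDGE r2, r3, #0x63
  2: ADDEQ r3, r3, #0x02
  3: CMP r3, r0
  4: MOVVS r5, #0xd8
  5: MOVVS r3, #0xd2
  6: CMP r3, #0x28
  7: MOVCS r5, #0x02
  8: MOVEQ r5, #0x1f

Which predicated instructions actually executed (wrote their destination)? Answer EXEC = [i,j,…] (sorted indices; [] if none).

EXEC = [1,7]

0: ✓ CMP  NZCV=0010
1: ✓ ADDGE  r2←0x58
2: · ADDEQ
3: ✓ CMP  NZCV=0010
4: · MOVVS
5: · MOVVS
6: ✓ CMP  NZCV=1010
7: ✓ MOVCS  r5←0x02
8: · MOVEQ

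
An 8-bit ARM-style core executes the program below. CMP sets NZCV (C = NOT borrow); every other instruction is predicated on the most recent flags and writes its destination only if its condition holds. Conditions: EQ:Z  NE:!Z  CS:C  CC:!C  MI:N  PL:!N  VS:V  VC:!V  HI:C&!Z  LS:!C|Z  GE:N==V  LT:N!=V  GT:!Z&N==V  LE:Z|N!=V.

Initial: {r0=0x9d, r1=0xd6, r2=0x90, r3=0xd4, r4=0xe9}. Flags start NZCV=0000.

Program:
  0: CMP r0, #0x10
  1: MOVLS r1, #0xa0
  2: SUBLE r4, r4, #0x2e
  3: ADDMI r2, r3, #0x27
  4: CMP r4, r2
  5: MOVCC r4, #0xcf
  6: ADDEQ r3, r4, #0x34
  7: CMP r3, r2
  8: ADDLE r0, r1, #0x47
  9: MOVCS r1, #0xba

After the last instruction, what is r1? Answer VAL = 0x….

VAL = 0xd6

[0] flags=1010 → (cmp)
[1] flags=1010 LS?F → skip
[2] flags=1010 LE?T → r4=0xbb
[3] flags=1010 MI?T → r2=0xfb
[4] flags=1000 → (cmp)
[5] flags=1000 CC?T → r4=0xcf
[6] flags=1000 EQ?F → skip
[7] flags=1000 → (cmp)
[8] flags=1000 LE?T → r0=0x1d
[9] flags=1000 CS?F → skip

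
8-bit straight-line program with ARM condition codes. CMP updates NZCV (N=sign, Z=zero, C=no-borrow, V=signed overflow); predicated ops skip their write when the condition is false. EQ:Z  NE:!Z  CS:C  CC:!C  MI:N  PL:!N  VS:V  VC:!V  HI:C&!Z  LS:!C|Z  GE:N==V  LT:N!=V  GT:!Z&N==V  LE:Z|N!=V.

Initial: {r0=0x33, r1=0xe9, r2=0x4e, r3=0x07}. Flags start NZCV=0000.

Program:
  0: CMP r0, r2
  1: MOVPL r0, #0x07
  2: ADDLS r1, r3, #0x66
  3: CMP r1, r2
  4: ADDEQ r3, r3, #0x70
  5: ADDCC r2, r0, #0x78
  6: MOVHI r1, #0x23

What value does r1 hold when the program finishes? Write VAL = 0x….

[0] flags=1000 → (cmp)
[1] flags=1000 PL?F → skip
[2] flags=1000 LS?T → r1=0x6d
[3] flags=0010 → (cmp)
[4] flags=0010 EQ?F → skip
[5] flags=0010 CC?F → skip
[6] flags=0010 HI?T → r1=0x23

VAL = 0x23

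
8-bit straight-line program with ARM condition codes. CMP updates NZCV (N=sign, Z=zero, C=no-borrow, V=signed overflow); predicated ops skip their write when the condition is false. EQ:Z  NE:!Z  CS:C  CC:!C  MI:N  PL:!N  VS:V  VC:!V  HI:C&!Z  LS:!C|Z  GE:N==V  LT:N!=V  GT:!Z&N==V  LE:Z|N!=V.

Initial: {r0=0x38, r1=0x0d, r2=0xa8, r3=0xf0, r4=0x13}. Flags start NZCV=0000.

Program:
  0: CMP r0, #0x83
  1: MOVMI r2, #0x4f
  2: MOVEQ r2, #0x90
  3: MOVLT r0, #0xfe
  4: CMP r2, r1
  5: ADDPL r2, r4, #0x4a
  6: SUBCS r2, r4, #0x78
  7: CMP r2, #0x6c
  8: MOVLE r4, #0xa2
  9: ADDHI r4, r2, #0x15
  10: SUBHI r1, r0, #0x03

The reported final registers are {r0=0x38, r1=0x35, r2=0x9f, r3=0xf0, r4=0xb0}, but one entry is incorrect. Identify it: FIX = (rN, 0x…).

[0] flags=1001 → (cmp)
[1] flags=1001 MI?T → r2=0x4f
[2] flags=1001 EQ?F → skip
[3] flags=1001 LT?F → skip
[4] flags=0010 → (cmp)
[5] flags=0010 PL?T → r2=0x5d
[6] flags=0010 CS?T → r2=0x9b
[7] flags=0011 → (cmp)
[8] flags=0011 LE?T → r4=0xa2
[9] flags=0011 HI?T → r4=0xb0
[10] flags=0011 HI?T → r1=0x35

FIX = (r2, 0x9b)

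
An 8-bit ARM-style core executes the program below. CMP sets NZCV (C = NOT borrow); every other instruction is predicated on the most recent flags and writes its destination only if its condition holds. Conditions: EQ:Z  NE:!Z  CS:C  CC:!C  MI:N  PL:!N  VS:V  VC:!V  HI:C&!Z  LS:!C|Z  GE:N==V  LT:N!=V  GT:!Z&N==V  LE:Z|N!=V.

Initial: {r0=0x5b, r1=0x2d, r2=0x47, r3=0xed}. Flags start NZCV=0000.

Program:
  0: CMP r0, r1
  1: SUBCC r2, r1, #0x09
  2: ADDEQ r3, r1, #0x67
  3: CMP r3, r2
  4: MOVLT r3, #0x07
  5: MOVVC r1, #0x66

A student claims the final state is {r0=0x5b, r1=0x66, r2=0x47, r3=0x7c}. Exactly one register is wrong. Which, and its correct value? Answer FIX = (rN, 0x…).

[0] flags=0010 → (cmp)
[1] flags=0010 CC?F → skip
[2] flags=0010 EQ?F → skip
[3] flags=1010 → (cmp)
[4] flags=1010 LT?T → r3=0x07
[5] flags=1010 VC?T → r1=0x66

FIX = (r3, 0x07)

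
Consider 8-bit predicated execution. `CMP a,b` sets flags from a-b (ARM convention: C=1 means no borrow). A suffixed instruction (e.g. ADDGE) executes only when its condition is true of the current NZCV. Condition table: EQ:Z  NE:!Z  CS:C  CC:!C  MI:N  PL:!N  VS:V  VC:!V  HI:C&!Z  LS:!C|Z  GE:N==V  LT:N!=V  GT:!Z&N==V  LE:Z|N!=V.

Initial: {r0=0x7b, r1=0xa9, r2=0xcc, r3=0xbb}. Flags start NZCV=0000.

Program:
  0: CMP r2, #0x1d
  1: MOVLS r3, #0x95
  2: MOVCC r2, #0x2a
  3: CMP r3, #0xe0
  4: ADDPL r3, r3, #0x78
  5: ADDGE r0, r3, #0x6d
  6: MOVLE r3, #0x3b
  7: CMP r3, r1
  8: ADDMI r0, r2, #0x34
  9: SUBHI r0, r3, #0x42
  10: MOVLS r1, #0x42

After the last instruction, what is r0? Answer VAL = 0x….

0: ✓ CMP  NZCV=1010
1: · MOVLS
2: · MOVCC
3: ✓ CMP  NZCV=1000
4: · ADDPL
5: · ADDGE
6: ✓ MOVLE  r3←0x3b
7: ✓ CMP  NZCV=1001
8: ✓ ADDMI  r0←0x00
9: · SUBHI
10: ✓ MOVLS  r1←0x42

VAL = 0x00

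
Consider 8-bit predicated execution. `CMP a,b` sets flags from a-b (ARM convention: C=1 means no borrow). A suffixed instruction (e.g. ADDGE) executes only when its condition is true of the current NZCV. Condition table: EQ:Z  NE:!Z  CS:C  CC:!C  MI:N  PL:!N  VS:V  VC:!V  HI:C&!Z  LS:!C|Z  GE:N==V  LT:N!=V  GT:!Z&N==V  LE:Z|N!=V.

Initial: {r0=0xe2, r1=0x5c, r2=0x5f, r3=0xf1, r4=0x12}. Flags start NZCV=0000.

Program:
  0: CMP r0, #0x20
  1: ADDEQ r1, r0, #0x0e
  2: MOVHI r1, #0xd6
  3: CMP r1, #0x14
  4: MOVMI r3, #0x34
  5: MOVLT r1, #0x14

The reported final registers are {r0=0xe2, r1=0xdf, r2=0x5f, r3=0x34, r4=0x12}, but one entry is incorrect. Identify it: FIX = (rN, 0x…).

FIX = (r1, 0x14)

[0] flags=1010 → (cmp)
[1] flags=1010 EQ?F → skip
[2] flags=1010 HI?T → r1=0xd6
[3] flags=1010 → (cmp)
[4] flags=1010 MI?T → r3=0x34
[5] flags=1010 LT?T → r1=0x14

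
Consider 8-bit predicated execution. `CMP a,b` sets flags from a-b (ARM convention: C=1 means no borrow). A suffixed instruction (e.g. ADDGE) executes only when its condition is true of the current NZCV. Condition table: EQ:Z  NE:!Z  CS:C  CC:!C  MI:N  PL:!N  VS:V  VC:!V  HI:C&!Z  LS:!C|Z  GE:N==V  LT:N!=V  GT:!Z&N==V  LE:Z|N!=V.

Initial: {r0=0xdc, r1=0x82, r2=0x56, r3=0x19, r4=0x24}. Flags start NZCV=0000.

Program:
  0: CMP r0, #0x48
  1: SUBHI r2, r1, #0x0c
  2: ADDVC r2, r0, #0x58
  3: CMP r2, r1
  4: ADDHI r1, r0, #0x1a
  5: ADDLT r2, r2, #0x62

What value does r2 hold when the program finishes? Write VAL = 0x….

0: ✓ CMP  NZCV=1010
1: ✓ SUBHI  r2←0x76
2: ✓ ADDVC  r2←0x34
3: ✓ CMP  NZCV=1001
4: · ADDHI
5: · ADDLT

VAL = 0x34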